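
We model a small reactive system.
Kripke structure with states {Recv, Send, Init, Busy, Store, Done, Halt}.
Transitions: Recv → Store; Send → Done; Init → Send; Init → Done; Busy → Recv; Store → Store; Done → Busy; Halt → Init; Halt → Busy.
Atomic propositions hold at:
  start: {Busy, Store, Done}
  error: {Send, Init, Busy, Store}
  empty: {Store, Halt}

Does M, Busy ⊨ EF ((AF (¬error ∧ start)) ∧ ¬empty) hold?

No

Sat(¬error) = {Recv, Done, Halt}
Sat(¬error ∧ start) = {Done}
AF (¬error ∧ start): least fixpoint, start Z0 = {Done}, add states with every successor in Z. Z1 = {Send, Done}; Z2 = {Send, Init, Done}; fixed.
Sat(AF (¬error ∧ start)) = {Send, Init, Done}
Sat(¬empty) = {Recv, Send, Init, Busy, Done}
Sat((AF (¬error ∧ start)) ∧ ¬empty) = {Send, Init, Done}
EF ((AF (¬error ∧ start)) ∧ ¬empty): least fixpoint, start Z0 = {Send, Init, Done}, add states with some successor in Z. Z1 = {Send, Init, Done, Halt}; fixed.
Sat(EF ((AF (¬error ∧ start)) ∧ ¬empty)) = {Send, Init, Done, Halt}
Busy ∉ Sat(EF ((AF (¬error ∧ start)) ∧ ¬empty)) = {Send, Init, Done, Halt}, so the formula does not hold at Busy.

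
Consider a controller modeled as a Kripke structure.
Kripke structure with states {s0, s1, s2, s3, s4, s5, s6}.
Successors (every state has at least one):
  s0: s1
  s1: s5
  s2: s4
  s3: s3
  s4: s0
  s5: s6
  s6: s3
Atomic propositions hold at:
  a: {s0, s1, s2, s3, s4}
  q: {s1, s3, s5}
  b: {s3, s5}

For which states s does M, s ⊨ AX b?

{s1, s3, s6}

Sat(AX b) = {s : every successor in {s3, s5}} = {s1, s3, s6}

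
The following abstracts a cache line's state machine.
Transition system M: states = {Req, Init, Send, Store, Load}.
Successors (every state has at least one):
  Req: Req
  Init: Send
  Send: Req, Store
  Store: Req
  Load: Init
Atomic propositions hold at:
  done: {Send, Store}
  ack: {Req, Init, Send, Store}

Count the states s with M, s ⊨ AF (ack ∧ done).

Sat(ack ∧ done) = {Send, Store}
AF (ack ∧ done): least fixpoint, start Z0 = {Send, Store}, add states with every successor in Z. Z1 = {Init, Send, Store}; Z2 = {Init, Send, Store, Load}; fixed.
Sat(AF (ack ∧ done)) = {Init, Send, Store, Load}
|Sat(AF (ack ∧ done))| = |{Init, Send, Store, Load}| = 4.

4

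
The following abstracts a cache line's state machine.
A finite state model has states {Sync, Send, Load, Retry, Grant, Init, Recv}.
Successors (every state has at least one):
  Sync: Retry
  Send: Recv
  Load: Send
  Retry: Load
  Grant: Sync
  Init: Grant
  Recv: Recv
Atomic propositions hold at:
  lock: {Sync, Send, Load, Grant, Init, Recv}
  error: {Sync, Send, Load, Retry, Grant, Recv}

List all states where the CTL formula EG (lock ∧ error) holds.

Sat(lock ∧ error) = {Sync, Send, Load, Grant, Recv}
EG (lock ∧ error): greatest fixpoint, start Z0 = {Sync, Send, Load, Grant, Recv}, keep only states in Sat with some successor in Z. Z1 = {Send, Load, Grant, Recv}; Z2 = {Send, Load, Recv}; fixed.
Sat(EG (lock ∧ error)) = {Send, Load, Recv}

{Send, Load, Recv}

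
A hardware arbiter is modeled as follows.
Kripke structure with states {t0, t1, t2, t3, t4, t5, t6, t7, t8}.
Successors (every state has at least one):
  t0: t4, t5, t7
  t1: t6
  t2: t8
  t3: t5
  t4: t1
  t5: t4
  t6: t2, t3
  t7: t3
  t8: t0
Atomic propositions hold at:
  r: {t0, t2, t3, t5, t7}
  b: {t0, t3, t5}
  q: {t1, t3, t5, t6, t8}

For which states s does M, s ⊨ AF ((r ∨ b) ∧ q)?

Sat(r ∨ b) = {t0, t2, t3, t5, t7}
Sat((r ∨ b) ∧ q) = {t3, t5}
AF ((r ∨ b) ∧ q): least fixpoint, start Z0 = {t3, t5}, add states with every successor in Z. Z1 = {t3, t5, t7}; fixed.
Sat(AF ((r ∨ b) ∧ q)) = {t3, t5, t7}

{t3, t5, t7}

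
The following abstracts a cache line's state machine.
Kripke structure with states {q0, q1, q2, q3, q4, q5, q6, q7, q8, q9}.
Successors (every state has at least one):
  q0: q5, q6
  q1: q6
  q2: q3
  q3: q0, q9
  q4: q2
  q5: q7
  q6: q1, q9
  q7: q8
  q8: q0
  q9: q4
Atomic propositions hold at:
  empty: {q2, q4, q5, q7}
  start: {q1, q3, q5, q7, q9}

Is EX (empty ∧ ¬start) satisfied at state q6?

Sat(¬start) = {q0, q2, q4, q6, q8}
Sat(empty ∧ ¬start) = {q2, q4}
Sat(EX (empty ∧ ¬start)) = {s : some successor in {q2, q4}} = {q4, q9}
q6 ∉ Sat(EX (empty ∧ ¬start)) = {q4, q9}, so the formula does not hold at q6.

No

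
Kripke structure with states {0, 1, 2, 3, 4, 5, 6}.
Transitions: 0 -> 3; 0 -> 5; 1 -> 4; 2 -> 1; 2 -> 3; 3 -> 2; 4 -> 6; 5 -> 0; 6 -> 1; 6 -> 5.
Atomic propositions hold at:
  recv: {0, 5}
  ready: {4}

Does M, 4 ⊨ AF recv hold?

No

AF recv: least fixpoint, start Z0 = {0, 5}, add states with every successor in Z. Already a fixed point.
Sat(AF recv) = {0, 5}
4 ∉ Sat(AF recv) = {0, 5}, so the formula does not hold at 4.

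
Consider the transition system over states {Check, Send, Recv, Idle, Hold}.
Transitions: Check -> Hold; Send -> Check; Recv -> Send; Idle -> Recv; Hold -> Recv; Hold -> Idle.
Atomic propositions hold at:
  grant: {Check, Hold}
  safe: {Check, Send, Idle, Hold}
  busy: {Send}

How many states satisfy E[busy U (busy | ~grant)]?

Sat(~grant) = {Send, Recv, Idle}
Sat(busy | ~grant) = {Send, Recv, Idle}
E[busy U (busy | ~grant)]: least fixpoint, start Z0 = Sat((busy | ~grant)) = {Send, Recv, Idle}, add states in Sat(busy) with some successor in Z. Already a fixed point.
Sat(E[busy U (busy | ~grant)]) = {Send, Recv, Idle}
|Sat(E[busy U (busy | ~grant)])| = |{Send, Recv, Idle}| = 3.

3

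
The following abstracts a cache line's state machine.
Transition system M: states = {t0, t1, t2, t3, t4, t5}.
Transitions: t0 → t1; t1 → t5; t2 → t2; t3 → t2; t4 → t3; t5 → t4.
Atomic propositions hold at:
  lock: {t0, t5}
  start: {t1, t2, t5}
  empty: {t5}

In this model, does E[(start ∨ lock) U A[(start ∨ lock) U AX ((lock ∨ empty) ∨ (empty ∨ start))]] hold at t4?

Sat(start ∨ lock) = {t0, t1, t2, t5}
Sat(lock ∨ empty) = {t0, t5}
Sat(empty ∨ start) = {t1, t2, t5}
Sat((lock ∨ empty) ∨ (empty ∨ start)) = {t0, t1, t2, t5}
Sat(AX ((lock ∨ empty) ∨ (empty ∨ start))) = {s : every successor in {t0, t1, t2, t5}} = {t0, t1, t2, t3}
A[(start ∨ lock) U AX ((lock ∨ empty) ∨ (empty ∨ start))]: least fixpoint, start Z0 = Sat(AX ((lock ∨ empty) ∨ (empty ∨ start))) = {t0, t1, t2, t3}, add states in Sat(start ∨ lock) with every successor in Z. Already a fixed point.
Sat(A[(start ∨ lock) U AX ((lock ∨ empty) ∨ (empty ∨ start))]) = {t0, t1, t2, t3}
E[(start ∨ lock) U A[(start ∨ lock) U AX ((lock ∨ empty) ∨ (empty ∨ start))]]: least fixpoint, start Z0 = Sat(A[(start ∨ lock) U AX ((lock ∨ empty) ∨ (empty ∨ start))]) = {t0, t1, t2, t3}, add states in Sat(start ∨ lock) with some successor in Z. Already a fixed point.
Sat(E[(start ∨ lock) U A[(start ∨ lock) U AX ((lock ∨ empty) ∨ (empty ∨ start))]]) = {t0, t1, t2, t3}
t4 ∉ Sat(E[(start ∨ lock) U A[(start ∨ lock) U AX ((lock ∨ empty) ∨ (empty ∨ start))]]) = {t0, t1, t2, t3}, so the formula does not hold at t4.

No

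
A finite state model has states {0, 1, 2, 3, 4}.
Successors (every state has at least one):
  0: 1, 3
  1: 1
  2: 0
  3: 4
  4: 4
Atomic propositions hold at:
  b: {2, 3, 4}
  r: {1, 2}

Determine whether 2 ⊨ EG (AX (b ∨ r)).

Sat(b ∨ r) = {1, 2, 3, 4}
Sat(AX (b ∨ r)) = {s : every successor in {1, 2, 3, 4}} = {0, 1, 3, 4}
EG (AX (b ∨ r)): greatest fixpoint, start Z0 = {0, 1, 3, 4}, keep only states in Sat with some successor in Z. Already a fixed point.
Sat(EG (AX (b ∨ r))) = {0, 1, 3, 4}
2 ∉ Sat(EG (AX (b ∨ r))) = {0, 1, 3, 4}, so the formula does not hold at 2.

No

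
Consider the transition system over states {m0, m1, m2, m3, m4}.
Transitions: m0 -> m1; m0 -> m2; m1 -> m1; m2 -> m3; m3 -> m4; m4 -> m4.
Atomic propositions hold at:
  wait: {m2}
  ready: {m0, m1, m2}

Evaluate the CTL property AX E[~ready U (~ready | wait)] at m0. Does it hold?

No

Sat(~ready) = {m3, m4}
Sat(~ready | wait) = {m2, m3, m4}
E[~ready U (~ready | wait)]: least fixpoint, start Z0 = Sat((~ready | wait)) = {m2, m3, m4}, add states in Sat(~ready) with some successor in Z. Already a fixed point.
Sat(E[~ready U (~ready | wait)]) = {m2, m3, m4}
Sat(AX E[~ready U (~ready | wait)]) = {s : every successor in {m2, m3, m4}} = {m2, m3, m4}
m0 ∉ Sat(AX E[~ready U (~ready | wait)]) = {m2, m3, m4}, so the formula does not hold at m0.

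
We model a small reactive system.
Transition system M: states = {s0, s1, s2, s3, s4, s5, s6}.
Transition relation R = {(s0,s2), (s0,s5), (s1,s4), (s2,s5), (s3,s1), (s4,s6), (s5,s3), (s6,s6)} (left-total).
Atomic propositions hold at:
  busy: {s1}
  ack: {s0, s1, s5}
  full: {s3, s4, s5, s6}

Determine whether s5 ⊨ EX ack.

Sat(EX ack) = {s : some successor in {s0, s1, s5}} = {s0, s2, s3}
s5 ∉ Sat(EX ack) = {s0, s2, s3}, so the formula does not hold at s5.

No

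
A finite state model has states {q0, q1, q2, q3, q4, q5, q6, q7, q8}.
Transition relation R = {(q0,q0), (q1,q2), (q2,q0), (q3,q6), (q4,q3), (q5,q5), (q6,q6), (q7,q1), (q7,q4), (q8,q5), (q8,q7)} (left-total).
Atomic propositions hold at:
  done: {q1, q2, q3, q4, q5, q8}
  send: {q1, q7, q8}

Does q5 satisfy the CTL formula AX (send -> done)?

Sat(send -> done) = {q0, q1, q2, q3, q4, q5, q6, q8}
Sat(AX (send -> done)) = {s : every successor in {q0, q1, q2, q3, q4, q5, q6, q8}} = {q0, q1, q2, q3, q4, q5, q6, q7}
q5 ∈ Sat(AX (send -> done)) = {q0, q1, q2, q3, q4, q5, q6, q7}, so the formula holds at q5.

Yes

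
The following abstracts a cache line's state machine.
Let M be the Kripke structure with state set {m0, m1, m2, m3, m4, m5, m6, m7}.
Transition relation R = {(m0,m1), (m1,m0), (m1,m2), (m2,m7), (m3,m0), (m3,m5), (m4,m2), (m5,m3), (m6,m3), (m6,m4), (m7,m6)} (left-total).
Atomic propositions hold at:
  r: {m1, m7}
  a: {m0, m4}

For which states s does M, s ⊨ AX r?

Sat(AX r) = {s : every successor in {m1, m7}} = {m0, m2}

{m0, m2}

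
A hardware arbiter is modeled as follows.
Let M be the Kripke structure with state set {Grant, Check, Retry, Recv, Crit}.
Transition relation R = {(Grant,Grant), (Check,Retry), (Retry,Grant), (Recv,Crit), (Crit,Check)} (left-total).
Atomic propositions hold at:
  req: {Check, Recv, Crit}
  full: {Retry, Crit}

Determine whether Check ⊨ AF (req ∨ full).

Yes

Sat(req ∨ full) = {Check, Retry, Recv, Crit}
AF (req ∨ full): least fixpoint, start Z0 = {Check, Retry, Recv, Crit}, add states with every successor in Z. Already a fixed point.
Sat(AF (req ∨ full)) = {Check, Retry, Recv, Crit}
Check ∈ Sat(AF (req ∨ full)) = {Check, Retry, Recv, Crit}, so the formula holds at Check.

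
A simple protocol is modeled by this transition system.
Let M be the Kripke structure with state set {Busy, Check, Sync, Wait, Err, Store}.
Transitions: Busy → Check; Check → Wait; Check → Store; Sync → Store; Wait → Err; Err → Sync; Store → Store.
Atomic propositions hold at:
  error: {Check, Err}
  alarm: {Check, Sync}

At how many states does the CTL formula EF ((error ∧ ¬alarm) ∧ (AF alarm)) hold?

Sat(¬alarm) = {Busy, Wait, Err, Store}
Sat(error ∧ ¬alarm) = {Err}
AF alarm: least fixpoint, start Z0 = {Check, Sync}, add states with every successor in Z. Z1 = {Busy, Check, Sync, Err}; Z2 = {Busy, Check, Sync, Wait, Err}; fixed.
Sat(AF alarm) = {Busy, Check, Sync, Wait, Err}
Sat((error ∧ ¬alarm) ∧ (AF alarm)) = {Err}
EF ((error ∧ ¬alarm) ∧ (AF alarm)): least fixpoint, start Z0 = {Err}, add states with some successor in Z. Z1 = {Wait, Err}; Z2 = {Check, Wait, Err}; Z3 = {Busy, Check, Wait, Err}; fixed.
Sat(EF ((error ∧ ¬alarm) ∧ (AF alarm))) = {Busy, Check, Wait, Err}
|Sat(EF ((error ∧ ¬alarm) ∧ (AF alarm)))| = |{Busy, Check, Wait, Err}| = 4.

4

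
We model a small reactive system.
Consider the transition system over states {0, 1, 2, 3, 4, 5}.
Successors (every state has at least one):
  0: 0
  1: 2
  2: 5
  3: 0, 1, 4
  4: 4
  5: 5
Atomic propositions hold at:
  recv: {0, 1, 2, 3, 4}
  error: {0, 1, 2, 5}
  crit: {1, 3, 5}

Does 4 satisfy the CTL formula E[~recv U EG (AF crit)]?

Sat(~recv) = {5}
AF crit: least fixpoint, start Z0 = {1, 3, 5}, add states with every successor in Z. Z1 = {1, 2, 3, 5}; fixed.
Sat(AF crit) = {1, 2, 3, 5}
EG (AF crit): greatest fixpoint, start Z0 = {1, 2, 3, 5}, keep only states in Sat with some successor in Z. Already a fixed point.
Sat(EG (AF crit)) = {1, 2, 3, 5}
E[~recv U EG (AF crit)]: least fixpoint, start Z0 = Sat(EG (AF crit)) = {1, 2, 3, 5}, add states in Sat(~recv) with some successor in Z. Already a fixed point.
Sat(E[~recv U EG (AF crit)]) = {1, 2, 3, 5}
4 ∉ Sat(E[~recv U EG (AF crit)]) = {1, 2, 3, 5}, so the formula does not hold at 4.

No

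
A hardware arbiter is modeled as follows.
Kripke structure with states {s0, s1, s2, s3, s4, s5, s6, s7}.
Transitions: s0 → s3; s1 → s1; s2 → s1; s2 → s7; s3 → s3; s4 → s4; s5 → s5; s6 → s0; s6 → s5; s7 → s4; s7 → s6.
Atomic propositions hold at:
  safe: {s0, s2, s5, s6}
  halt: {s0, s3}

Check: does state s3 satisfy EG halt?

EG halt: greatest fixpoint, start Z0 = {s0, s3}, keep only states in Sat with some successor in Z. Already a fixed point.
Sat(EG halt) = {s0, s3}
s3 ∈ Sat(EG halt) = {s0, s3}, so the formula holds at s3.

Yes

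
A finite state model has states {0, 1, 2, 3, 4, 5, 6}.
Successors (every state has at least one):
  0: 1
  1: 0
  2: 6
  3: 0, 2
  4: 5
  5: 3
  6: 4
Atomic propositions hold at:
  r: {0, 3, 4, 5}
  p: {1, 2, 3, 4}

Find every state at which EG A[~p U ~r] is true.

Sat(~p) = {0, 5, 6}
Sat(~r) = {1, 2, 6}
A[~p U ~r]: least fixpoint, start Z0 = Sat(~r) = {1, 2, 6}, add states in Sat(~p) with every successor in Z. Z1 = {0, 1, 2, 6}; fixed.
Sat(A[~p U ~r]) = {0, 1, 2, 6}
EG A[~p U ~r]: greatest fixpoint, start Z0 = {0, 1, 2, 6}, keep only states in Sat with some successor in Z. Z1 = {0, 1, 2}; Z2 = {0, 1}; fixed.
Sat(EG A[~p U ~r]) = {0, 1}

{0, 1}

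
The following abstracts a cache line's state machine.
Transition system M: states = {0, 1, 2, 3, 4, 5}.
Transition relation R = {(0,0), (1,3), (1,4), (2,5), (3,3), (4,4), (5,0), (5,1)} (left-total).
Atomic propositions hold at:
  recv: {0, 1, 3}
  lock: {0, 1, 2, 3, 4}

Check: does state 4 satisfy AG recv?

No

AG recv: greatest fixpoint, start Z0 = {0, 1, 3}, keep only states in Sat with every successor in Z. Z1 = {0, 3}; fixed.
Sat(AG recv) = {0, 3}
4 ∉ Sat(AG recv) = {0, 3}, so the formula does not hold at 4.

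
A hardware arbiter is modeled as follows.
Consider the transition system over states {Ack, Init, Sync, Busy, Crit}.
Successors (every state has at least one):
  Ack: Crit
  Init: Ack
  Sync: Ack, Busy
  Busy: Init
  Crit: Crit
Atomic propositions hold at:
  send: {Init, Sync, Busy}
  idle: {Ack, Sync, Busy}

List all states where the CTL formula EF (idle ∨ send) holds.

Sat(idle ∨ send) = {Ack, Init, Sync, Busy}
EF (idle ∨ send): least fixpoint, start Z0 = {Ack, Init, Sync, Busy}, add states with some successor in Z. Already a fixed point.
Sat(EF (idle ∨ send)) = {Ack, Init, Sync, Busy}

{Ack, Init, Sync, Busy}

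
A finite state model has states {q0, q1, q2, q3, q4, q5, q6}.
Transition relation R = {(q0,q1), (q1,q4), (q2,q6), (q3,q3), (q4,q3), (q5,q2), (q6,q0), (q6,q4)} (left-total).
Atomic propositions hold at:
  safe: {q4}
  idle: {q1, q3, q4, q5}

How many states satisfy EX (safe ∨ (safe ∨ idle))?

5

Sat(safe ∨ idle) = {q1, q3, q4, q5}
Sat(safe ∨ (safe ∨ idle)) = {q1, q3, q4, q5}
Sat(EX (safe ∨ (safe ∨ idle))) = {s : some successor in {q1, q3, q4, q5}} = {q0, q1, q3, q4, q6}
|Sat(EX (safe ∨ (safe ∨ idle)))| = |{q0, q1, q3, q4, q6}| = 5.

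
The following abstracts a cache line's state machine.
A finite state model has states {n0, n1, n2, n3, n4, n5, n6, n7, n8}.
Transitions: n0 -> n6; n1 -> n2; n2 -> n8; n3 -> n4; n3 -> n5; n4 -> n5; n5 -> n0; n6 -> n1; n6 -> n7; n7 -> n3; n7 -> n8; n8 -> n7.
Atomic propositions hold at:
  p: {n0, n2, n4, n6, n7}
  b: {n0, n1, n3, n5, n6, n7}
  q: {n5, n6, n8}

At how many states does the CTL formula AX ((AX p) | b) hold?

Sat(AX p) = {s : every successor in {n0, n2, n4, n6, n7}} = {n0, n1, n5, n8}
Sat((AX p) | b) = {n0, n1, n3, n5, n6, n7, n8}
Sat(AX ((AX p) | b)) = {s : every successor in {n0, n1, n3, n5, n6, n7, n8}} = {n0, n2, n4, n5, n6, n7, n8}
|Sat(AX ((AX p) | b))| = |{n0, n2, n4, n5, n6, n7, n8}| = 7.

7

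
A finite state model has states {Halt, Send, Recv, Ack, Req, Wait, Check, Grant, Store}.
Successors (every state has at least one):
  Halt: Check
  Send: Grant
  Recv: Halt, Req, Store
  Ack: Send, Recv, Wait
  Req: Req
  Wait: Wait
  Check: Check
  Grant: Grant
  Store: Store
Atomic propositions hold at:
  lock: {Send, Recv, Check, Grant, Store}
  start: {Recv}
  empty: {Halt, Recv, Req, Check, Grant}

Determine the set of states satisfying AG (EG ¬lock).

Sat(¬lock) = {Halt, Ack, Req, Wait}
EG ¬lock: greatest fixpoint, start Z0 = {Halt, Ack, Req, Wait}, keep only states in Sat with some successor in Z. Z1 = {Ack, Req, Wait}; fixed.
Sat(EG ¬lock) = {Ack, Req, Wait}
AG (EG ¬lock): greatest fixpoint, start Z0 = {Ack, Req, Wait}, keep only states in Sat with every successor in Z. Z1 = {Req, Wait}; fixed.
Sat(AG (EG ¬lock)) = {Req, Wait}

{Req, Wait}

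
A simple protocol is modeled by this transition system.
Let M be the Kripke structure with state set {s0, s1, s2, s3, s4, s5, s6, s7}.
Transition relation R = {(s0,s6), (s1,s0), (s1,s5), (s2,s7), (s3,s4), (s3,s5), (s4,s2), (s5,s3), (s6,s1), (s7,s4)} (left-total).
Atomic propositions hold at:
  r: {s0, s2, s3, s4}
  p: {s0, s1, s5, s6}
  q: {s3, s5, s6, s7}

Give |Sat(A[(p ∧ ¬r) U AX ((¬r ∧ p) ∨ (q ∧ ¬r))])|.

Sat(¬r) = {s1, s5, s6, s7}
Sat(p ∧ ¬r) = {s1, s5, s6}
Sat(¬r ∧ p) = {s1, s5, s6}
Sat(q ∧ ¬r) = {s5, s6, s7}
Sat((¬r ∧ p) ∨ (q ∧ ¬r)) = {s1, s5, s6, s7}
Sat(AX ((¬r ∧ p) ∨ (q ∧ ¬r))) = {s : every successor in {s1, s5, s6, s7}} = {s0, s2, s6}
A[(p ∧ ¬r) U AX ((¬r ∧ p) ∨ (q ∧ ¬r))]: least fixpoint, start Z0 = Sat(AX ((¬r ∧ p) ∨ (q ∧ ¬r))) = {s0, s2, s6}, add states in Sat(p ∧ ¬r) with every successor in Z. Already a fixed point.
Sat(A[(p ∧ ¬r) U AX ((¬r ∧ p) ∨ (q ∧ ¬r))]) = {s0, s2, s6}
|Sat(A[(p ∧ ¬r) U AX ((¬r ∧ p) ∨ (q ∧ ¬r))])| = |{s0, s2, s6}| = 3.

3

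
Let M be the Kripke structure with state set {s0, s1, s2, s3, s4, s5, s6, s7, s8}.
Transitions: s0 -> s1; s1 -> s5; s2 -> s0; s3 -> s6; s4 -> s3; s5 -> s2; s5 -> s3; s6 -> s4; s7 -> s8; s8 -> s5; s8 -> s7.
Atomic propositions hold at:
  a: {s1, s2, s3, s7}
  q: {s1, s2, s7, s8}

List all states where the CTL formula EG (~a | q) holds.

{s0, s1, s2, s5, s7, s8}

Sat(~a) = {s0, s4, s5, s6, s8}
Sat(~a | q) = {s0, s1, s2, s4, s5, s6, s7, s8}
EG (~a | q): greatest fixpoint, start Z0 = {s0, s1, s2, s4, s5, s6, s7, s8}, keep only states in Sat with some successor in Z. Z1 = {s0, s1, s2, s5, s6, s7, s8}; Z2 = {s0, s1, s2, s5, s7, s8}; fixed.
Sat(EG (~a | q)) = {s0, s1, s2, s5, s7, s8}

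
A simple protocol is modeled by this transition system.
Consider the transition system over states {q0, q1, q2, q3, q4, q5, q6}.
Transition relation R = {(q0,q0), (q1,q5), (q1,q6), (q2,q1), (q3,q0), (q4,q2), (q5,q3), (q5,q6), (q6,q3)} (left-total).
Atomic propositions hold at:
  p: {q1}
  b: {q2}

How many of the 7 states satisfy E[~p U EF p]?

Sat(~p) = {q0, q2, q3, q4, q5, q6}
EF p: least fixpoint, start Z0 = {q1}, add states with some successor in Z. Z1 = {q1, q2}; Z2 = {q1, q2, q4}; fixed.
Sat(EF p) = {q1, q2, q4}
E[~p U EF p]: least fixpoint, start Z0 = Sat(EF p) = {q1, q2, q4}, add states in Sat(~p) with some successor in Z. Already a fixed point.
Sat(E[~p U EF p]) = {q1, q2, q4}
|Sat(E[~p U EF p])| = |{q1, q2, q4}| = 3.

3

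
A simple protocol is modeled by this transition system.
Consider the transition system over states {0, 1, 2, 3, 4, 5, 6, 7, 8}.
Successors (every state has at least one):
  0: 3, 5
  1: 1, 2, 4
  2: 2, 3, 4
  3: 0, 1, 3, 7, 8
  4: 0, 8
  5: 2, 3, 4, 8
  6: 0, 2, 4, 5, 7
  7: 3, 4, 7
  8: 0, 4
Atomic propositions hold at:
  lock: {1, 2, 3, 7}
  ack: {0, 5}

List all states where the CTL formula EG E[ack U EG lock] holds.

{0, 1, 2, 3, 5, 7}

EG lock: greatest fixpoint, start Z0 = {1, 2, 3, 7}, keep only states in Sat with some successor in Z. Already a fixed point.
Sat(EG lock) = {1, 2, 3, 7}
E[ack U EG lock]: least fixpoint, start Z0 = Sat(EG lock) = {1, 2, 3, 7}, add states in Sat(ack) with some successor in Z. Z1 = {0, 1, 2, 3, 5, 7}; fixed.
Sat(E[ack U EG lock]) = {0, 1, 2, 3, 5, 7}
EG E[ack U EG lock]: greatest fixpoint, start Z0 = {0, 1, 2, 3, 5, 7}, keep only states in Sat with some successor in Z. Already a fixed point.
Sat(EG E[ack U EG lock]) = {0, 1, 2, 3, 5, 7}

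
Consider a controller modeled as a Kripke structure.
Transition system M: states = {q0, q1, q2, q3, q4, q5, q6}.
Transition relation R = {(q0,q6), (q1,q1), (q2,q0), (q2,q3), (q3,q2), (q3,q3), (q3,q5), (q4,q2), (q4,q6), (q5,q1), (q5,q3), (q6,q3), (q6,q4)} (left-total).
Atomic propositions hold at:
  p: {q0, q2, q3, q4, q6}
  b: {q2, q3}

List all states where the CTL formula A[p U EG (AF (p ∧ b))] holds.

Sat(p ∧ b) = {q2, q3}
AF (p ∧ b): least fixpoint, start Z0 = {q2, q3}, add states with every successor in Z. Already a fixed point.
Sat(AF (p ∧ b)) = {q2, q3}
EG (AF (p ∧ b)): greatest fixpoint, start Z0 = {q2, q3}, keep only states in Sat with some successor in Z. Already a fixed point.
Sat(EG (AF (p ∧ b))) = {q2, q3}
A[p U EG (AF (p ∧ b))]: least fixpoint, start Z0 = Sat(EG (AF (p ∧ b))) = {q2, q3}, add states in Sat(p) with every successor in Z. Already a fixed point.
Sat(A[p U EG (AF (p ∧ b))]) = {q2, q3}

{q2, q3}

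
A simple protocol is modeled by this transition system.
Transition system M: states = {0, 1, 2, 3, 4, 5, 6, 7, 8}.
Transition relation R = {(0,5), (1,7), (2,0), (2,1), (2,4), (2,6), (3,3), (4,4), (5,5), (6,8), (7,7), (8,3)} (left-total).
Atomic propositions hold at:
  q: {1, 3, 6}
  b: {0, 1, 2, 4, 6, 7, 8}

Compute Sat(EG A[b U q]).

{3, 6, 8}

A[b U q]: least fixpoint, start Z0 = Sat(q) = {1, 3, 6}, add states in Sat(b) with every successor in Z. Z1 = {1, 3, 6, 8}; fixed.
Sat(A[b U q]) = {1, 3, 6, 8}
EG A[b U q]: greatest fixpoint, start Z0 = {1, 3, 6, 8}, keep only states in Sat with some successor in Z. Z1 = {3, 6, 8}; fixed.
Sat(EG A[b U q]) = {3, 6, 8}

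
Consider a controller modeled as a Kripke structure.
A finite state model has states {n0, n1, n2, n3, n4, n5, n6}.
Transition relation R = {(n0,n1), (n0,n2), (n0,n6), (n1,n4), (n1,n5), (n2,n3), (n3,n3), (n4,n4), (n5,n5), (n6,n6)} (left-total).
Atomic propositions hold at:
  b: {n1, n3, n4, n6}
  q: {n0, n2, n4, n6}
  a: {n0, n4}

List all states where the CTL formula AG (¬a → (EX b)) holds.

{n2, n3, n4, n6}

Sat(¬a) = {n1, n2, n3, n5, n6}
Sat(EX b) = {s : some successor in {n1, n3, n4, n6}} = {n0, n1, n2, n3, n4, n6}
Sat(¬a → (EX b)) = {n0, n1, n2, n3, n4, n6}
AG (¬a → (EX b)): greatest fixpoint, start Z0 = {n0, n1, n2, n3, n4, n6}, keep only states in Sat with every successor in Z. Z1 = {n0, n2, n3, n4, n6}; Z2 = {n2, n3, n4, n6}; fixed.
Sat(AG (¬a → (EX b))) = {n2, n3, n4, n6}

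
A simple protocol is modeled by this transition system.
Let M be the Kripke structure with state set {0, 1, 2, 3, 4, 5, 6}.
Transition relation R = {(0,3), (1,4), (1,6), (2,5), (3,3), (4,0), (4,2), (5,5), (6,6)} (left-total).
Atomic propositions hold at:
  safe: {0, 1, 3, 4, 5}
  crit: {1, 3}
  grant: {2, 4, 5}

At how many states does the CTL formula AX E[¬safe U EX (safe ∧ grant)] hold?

2

Sat(¬safe) = {2, 6}
Sat(safe ∧ grant) = {4, 5}
Sat(EX (safe ∧ grant)) = {s : some successor in {4, 5}} = {1, 2, 5}
E[¬safe U EX (safe ∧ grant)]: least fixpoint, start Z0 = Sat(EX (safe ∧ grant)) = {1, 2, 5}, add states in Sat(¬safe) with some successor in Z. Already a fixed point.
Sat(E[¬safe U EX (safe ∧ grant)]) = {1, 2, 5}
Sat(AX E[¬safe U EX (safe ∧ grant)]) = {s : every successor in {1, 2, 5}} = {2, 5}
|Sat(AX E[¬safe U EX (safe ∧ grant)])| = |{2, 5}| = 2.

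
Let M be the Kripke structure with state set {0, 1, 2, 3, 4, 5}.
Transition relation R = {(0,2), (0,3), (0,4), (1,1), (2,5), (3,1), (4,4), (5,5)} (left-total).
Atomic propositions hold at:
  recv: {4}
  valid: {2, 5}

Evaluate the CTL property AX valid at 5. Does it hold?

Yes

Sat(AX valid) = {s : every successor in {2, 5}} = {2, 5}
5 ∈ Sat(AX valid) = {2, 5}, so the formula holds at 5.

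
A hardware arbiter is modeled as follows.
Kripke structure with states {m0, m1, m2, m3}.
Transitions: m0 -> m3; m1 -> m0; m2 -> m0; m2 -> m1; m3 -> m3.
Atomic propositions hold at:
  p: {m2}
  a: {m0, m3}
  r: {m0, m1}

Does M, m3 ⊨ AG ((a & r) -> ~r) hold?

Sat(a & r) = {m0}
Sat(~r) = {m2, m3}
Sat((a & r) -> ~r) = {m1, m2, m3}
AG ((a & r) -> ~r): greatest fixpoint, start Z0 = {m1, m2, m3}, keep only states in Sat with every successor in Z. Z1 = {m3}; fixed.
Sat(AG ((a & r) -> ~r)) = {m3}
m3 ∈ Sat(AG ((a & r) -> ~r)) = {m3}, so the formula holds at m3.

Yes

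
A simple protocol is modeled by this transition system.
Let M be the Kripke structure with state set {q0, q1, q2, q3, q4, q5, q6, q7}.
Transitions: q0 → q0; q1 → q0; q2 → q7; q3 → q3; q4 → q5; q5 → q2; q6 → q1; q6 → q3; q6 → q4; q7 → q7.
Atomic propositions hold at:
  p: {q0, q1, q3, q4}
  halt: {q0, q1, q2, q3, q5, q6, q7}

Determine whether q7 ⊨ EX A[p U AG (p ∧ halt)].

No

Sat(p ∧ halt) = {q0, q1, q3}
AG (p ∧ halt): greatest fixpoint, start Z0 = {q0, q1, q3}, keep only states in Sat with every successor in Z. Already a fixed point.
Sat(AG (p ∧ halt)) = {q0, q1, q3}
A[p U AG (p ∧ halt)]: least fixpoint, start Z0 = Sat(AG (p ∧ halt)) = {q0, q1, q3}, add states in Sat(p) with every successor in Z. Already a fixed point.
Sat(A[p U AG (p ∧ halt)]) = {q0, q1, q3}
Sat(EX A[p U AG (p ∧ halt)]) = {s : some successor in {q0, q1, q3}} = {q0, q1, q3, q6}
q7 ∉ Sat(EX A[p U AG (p ∧ halt)]) = {q0, q1, q3, q6}, so the formula does not hold at q7.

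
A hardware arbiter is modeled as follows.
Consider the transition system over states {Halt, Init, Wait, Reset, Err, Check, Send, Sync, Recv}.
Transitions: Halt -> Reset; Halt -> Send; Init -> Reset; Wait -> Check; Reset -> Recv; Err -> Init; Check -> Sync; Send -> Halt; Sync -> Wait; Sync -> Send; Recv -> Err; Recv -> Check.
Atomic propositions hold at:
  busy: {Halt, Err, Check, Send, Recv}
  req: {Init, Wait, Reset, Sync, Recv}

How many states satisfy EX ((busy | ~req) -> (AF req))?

Sat(~req) = {Halt, Err, Check, Send}
Sat(busy | ~req) = {Halt, Err, Check, Send, Recv}
AF req: least fixpoint, start Z0 = {Init, Wait, Reset, Sync, Recv}, add states with every successor in Z. Z1 = {Init, Wait, Reset, Err, Check, Sync, Recv}; fixed.
Sat(AF req) = {Init, Wait, Reset, Err, Check, Sync, Recv}
Sat((busy | ~req) -> (AF req)) = {Init, Wait, Reset, Err, Check, Sync, Recv}
Sat(EX ((busy | ~req) -> (AF req))) = {s : some successor in {Init, Wait, Reset, Err, Check, Sync, Recv}} = {Halt, Init, Wait, Reset, Err, Check, Sync, Recv}
|Sat(EX ((busy | ~req) -> (AF req)))| = |{Halt, Init, Wait, Reset, Err, Check, Sync, Recv}| = 8.

8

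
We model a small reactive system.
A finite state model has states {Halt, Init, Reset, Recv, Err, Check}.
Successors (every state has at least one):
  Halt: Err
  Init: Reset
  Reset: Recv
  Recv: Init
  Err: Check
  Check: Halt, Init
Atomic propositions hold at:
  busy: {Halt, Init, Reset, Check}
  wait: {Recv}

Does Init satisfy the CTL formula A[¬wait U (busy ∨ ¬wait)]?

Yes

Sat(¬wait) = {Halt, Init, Reset, Err, Check}
Sat(busy ∨ ¬wait) = {Halt, Init, Reset, Err, Check}
A[¬wait U (busy ∨ ¬wait)]: least fixpoint, start Z0 = Sat((busy ∨ ¬wait)) = {Halt, Init, Reset, Err, Check}, add states in Sat(¬wait) with every successor in Z. Already a fixed point.
Sat(A[¬wait U (busy ∨ ¬wait)]) = {Halt, Init, Reset, Err, Check}
Init ∈ Sat(A[¬wait U (busy ∨ ¬wait)]) = {Halt, Init, Reset, Err, Check}, so the formula holds at Init.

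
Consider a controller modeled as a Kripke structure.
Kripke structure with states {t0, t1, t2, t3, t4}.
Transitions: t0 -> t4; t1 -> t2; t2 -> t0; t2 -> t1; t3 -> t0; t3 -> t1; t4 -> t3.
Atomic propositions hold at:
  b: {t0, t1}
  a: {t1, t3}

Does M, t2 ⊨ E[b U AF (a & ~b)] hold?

Sat(~b) = {t2, t3, t4}
Sat(a & ~b) = {t3}
AF (a & ~b): least fixpoint, start Z0 = {t3}, add states with every successor in Z. Z1 = {t3, t4}; Z2 = {t0, t3, t4}; fixed.
Sat(AF (a & ~b)) = {t0, t3, t4}
E[b U AF (a & ~b)]: least fixpoint, start Z0 = Sat(AF (a & ~b)) = {t0, t3, t4}, add states in Sat(b) with some successor in Z. Already a fixed point.
Sat(E[b U AF (a & ~b)]) = {t0, t3, t4}
t2 ∉ Sat(E[b U AF (a & ~b)]) = {t0, t3, t4}, so the formula does not hold at t2.

No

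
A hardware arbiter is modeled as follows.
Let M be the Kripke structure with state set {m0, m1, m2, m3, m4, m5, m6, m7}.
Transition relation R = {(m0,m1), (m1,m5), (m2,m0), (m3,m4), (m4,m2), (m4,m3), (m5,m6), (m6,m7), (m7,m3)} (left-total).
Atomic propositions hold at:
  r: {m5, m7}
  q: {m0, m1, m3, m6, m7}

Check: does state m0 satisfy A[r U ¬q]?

Sat(¬q) = {m2, m4, m5}
A[r U ¬q]: least fixpoint, start Z0 = Sat(¬q) = {m2, m4, m5}, add states in Sat(r) with every successor in Z. Already a fixed point.
Sat(A[r U ¬q]) = {m2, m4, m5}
m0 ∉ Sat(A[r U ¬q]) = {m2, m4, m5}, so the formula does not hold at m0.

No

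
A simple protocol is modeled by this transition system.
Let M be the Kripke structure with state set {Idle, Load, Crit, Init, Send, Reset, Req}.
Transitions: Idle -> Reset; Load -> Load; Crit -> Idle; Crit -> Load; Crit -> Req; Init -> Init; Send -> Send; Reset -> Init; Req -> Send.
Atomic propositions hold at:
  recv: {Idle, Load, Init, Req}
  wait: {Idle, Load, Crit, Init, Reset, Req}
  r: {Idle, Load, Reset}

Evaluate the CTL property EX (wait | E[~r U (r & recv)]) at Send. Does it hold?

Sat(~r) = {Crit, Init, Send, Req}
Sat(r & recv) = {Idle, Load}
E[~r U (r & recv)]: least fixpoint, start Z0 = Sat((r & recv)) = {Idle, Load}, add states in Sat(~r) with some successor in Z. Z1 = {Idle, Load, Crit}; fixed.
Sat(E[~r U (r & recv)]) = {Idle, Load, Crit}
Sat(wait | E[~r U (r & recv)]) = {Idle, Load, Crit, Init, Reset, Req}
Sat(EX (wait | E[~r U (r & recv)])) = {s : some successor in {Idle, Load, Crit, Init, Reset, Req}} = {Idle, Load, Crit, Init, Reset}
Send ∉ Sat(EX (wait | E[~r U (r & recv)])) = {Idle, Load, Crit, Init, Reset}, so the formula does not hold at Send.

No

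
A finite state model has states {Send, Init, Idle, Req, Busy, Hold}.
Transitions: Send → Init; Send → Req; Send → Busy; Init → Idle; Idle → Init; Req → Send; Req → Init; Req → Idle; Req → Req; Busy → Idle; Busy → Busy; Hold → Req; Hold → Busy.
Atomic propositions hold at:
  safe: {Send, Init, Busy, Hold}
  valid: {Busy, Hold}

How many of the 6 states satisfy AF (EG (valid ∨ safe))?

3

Sat(valid ∨ safe) = {Send, Init, Busy, Hold}
EG (valid ∨ safe): greatest fixpoint, start Z0 = {Send, Init, Busy, Hold}, keep only states in Sat with some successor in Z. Z1 = {Send, Busy, Hold}; fixed.
Sat(EG (valid ∨ safe)) = {Send, Busy, Hold}
AF (EG (valid ∨ safe)): least fixpoint, start Z0 = {Send, Busy, Hold}, add states with every successor in Z. Already a fixed point.
Sat(AF (EG (valid ∨ safe))) = {Send, Busy, Hold}
|Sat(AF (EG (valid ∨ safe)))| = |{Send, Busy, Hold}| = 3.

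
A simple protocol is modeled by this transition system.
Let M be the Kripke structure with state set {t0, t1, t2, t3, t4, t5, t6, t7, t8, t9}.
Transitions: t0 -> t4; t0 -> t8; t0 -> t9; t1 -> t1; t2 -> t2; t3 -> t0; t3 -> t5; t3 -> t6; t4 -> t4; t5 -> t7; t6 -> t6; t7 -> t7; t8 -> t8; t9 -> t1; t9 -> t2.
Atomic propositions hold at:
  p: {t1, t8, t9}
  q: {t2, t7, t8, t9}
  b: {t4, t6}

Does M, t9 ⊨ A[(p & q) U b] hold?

No

Sat(p & q) = {t8, t9}
A[(p & q) U b]: least fixpoint, start Z0 = Sat(b) = {t4, t6}, add states in Sat(p & q) with every successor in Z. Already a fixed point.
Sat(A[(p & q) U b]) = {t4, t6}
t9 ∉ Sat(A[(p & q) U b]) = {t4, t6}, so the formula does not hold at t9.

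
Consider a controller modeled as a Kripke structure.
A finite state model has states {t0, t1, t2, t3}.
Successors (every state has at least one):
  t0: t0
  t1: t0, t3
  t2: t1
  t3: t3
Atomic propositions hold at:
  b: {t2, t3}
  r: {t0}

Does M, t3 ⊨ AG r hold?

AG r: greatest fixpoint, start Z0 = {t0}, keep only states in Sat with every successor in Z. Already a fixed point.
Sat(AG r) = {t0}
t3 ∉ Sat(AG r) = {t0}, so the formula does not hold at t3.

No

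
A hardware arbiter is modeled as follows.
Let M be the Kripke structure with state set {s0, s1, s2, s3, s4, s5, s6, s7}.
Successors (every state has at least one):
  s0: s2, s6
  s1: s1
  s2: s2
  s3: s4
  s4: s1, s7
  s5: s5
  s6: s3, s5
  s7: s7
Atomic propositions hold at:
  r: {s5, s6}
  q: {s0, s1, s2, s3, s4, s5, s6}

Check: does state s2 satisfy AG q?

AG q: greatest fixpoint, start Z0 = {s0, s1, s2, s3, s4, s5, s6}, keep only states in Sat with every successor in Z. Z1 = {s0, s1, s2, s3, s5, s6}; Z2 = {s0, s1, s2, s5, s6}; Z3 = {s0, s1, s2, s5}; Z4 = {s1, s2, s5}; fixed.
Sat(AG q) = {s1, s2, s5}
s2 ∈ Sat(AG q) = {s1, s2, s5}, so the formula holds at s2.

Yes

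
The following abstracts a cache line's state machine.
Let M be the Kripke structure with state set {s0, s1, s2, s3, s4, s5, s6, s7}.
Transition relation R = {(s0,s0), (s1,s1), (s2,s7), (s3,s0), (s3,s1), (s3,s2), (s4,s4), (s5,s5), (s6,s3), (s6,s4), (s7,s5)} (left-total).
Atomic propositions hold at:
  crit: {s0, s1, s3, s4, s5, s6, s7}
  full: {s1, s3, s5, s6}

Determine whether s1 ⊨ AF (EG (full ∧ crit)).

Sat(full ∧ crit) = {s1, s3, s5, s6}
EG (full ∧ crit): greatest fixpoint, start Z0 = {s1, s3, s5, s6}, keep only states in Sat with some successor in Z. Already a fixed point.
Sat(EG (full ∧ crit)) = {s1, s3, s5, s6}
AF (EG (full ∧ crit)): least fixpoint, start Z0 = {s1, s3, s5, s6}, add states with every successor in Z. Z1 = {s1, s3, s5, s6, s7}; Z2 = {s1, s2, s3, s5, s6, s7}; fixed.
Sat(AF (EG (full ∧ crit))) = {s1, s2, s3, s5, s6, s7}
s1 ∈ Sat(AF (EG (full ∧ crit))) = {s1, s2, s3, s5, s6, s7}, so the formula holds at s1.

Yes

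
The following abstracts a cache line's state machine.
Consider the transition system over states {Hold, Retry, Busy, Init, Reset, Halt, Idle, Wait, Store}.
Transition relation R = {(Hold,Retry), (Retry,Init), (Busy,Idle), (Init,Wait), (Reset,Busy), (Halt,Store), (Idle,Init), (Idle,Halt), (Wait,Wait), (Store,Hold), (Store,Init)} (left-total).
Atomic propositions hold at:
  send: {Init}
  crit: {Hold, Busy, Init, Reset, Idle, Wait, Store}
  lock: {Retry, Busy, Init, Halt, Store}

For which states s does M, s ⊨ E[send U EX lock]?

Sat(EX lock) = {s : some successor in {Retry, Busy, Init, Halt, Store}} = {Hold, Retry, Reset, Halt, Idle, Store}
E[send U EX lock]: least fixpoint, start Z0 = Sat(EX lock) = {Hold, Retry, Reset, Halt, Idle, Store}, add states in Sat(send) with some successor in Z. Already a fixed point.
Sat(E[send U EX lock]) = {Hold, Retry, Reset, Halt, Idle, Store}

{Hold, Retry, Reset, Halt, Idle, Store}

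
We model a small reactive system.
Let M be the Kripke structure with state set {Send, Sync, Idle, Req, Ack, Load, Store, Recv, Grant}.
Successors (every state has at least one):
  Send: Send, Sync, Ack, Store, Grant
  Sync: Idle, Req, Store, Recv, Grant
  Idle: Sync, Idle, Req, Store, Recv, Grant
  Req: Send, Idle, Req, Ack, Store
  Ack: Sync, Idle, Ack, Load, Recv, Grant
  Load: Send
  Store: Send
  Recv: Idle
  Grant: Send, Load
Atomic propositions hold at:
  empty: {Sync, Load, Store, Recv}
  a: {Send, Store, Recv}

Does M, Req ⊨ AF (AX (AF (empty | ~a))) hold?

Sat(~a) = {Sync, Idle, Req, Ack, Load, Grant}
Sat(empty | ~a) = {Sync, Idle, Req, Ack, Load, Store, Recv, Grant}
AF (empty | ~a): least fixpoint, start Z0 = {Sync, Idle, Req, Ack, Load, Store, Recv, Grant}, add states with every successor in Z. Already a fixed point.
Sat(AF (empty | ~a)) = {Sync, Idle, Req, Ack, Load, Store, Recv, Grant}
Sat(AX (AF (empty | ~a))) = {s : every successor in {Sync, Idle, Req, Ack, Load, Store, Recv, Grant}} = {Sync, Idle, Ack, Recv}
AF (AX (AF (empty | ~a))): least fixpoint, start Z0 = {Sync, Idle, Ack, Recv}, add states with every successor in Z. Already a fixed point.
Sat(AF (AX (AF (empty | ~a)))) = {Sync, Idle, Ack, Recv}
Req ∉ Sat(AF (AX (AF (empty | ~a)))) = {Sync, Idle, Ack, Recv}, so the formula does not hold at Req.

No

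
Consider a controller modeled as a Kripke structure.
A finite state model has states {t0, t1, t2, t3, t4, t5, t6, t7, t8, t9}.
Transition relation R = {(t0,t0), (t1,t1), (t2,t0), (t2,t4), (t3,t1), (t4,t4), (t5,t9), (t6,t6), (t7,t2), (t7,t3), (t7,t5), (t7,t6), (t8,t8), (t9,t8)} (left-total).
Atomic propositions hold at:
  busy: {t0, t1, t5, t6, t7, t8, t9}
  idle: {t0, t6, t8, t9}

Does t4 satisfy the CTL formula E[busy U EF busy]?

EF busy: least fixpoint, start Z0 = {t0, t1, t5, t6, t7, t8, t9}, add states with some successor in Z. Z1 = {t0, t1, t2, t3, t5, t6, t7, t8, t9}; fixed.
Sat(EF busy) = {t0, t1, t2, t3, t5, t6, t7, t8, t9}
E[busy U EF busy]: least fixpoint, start Z0 = Sat(EF busy) = {t0, t1, t2, t3, t5, t6, t7, t8, t9}, add states in Sat(busy) with some successor in Z. Already a fixed point.
Sat(E[busy U EF busy]) = {t0, t1, t2, t3, t5, t6, t7, t8, t9}
t4 ∉ Sat(E[busy U EF busy]) = {t0, t1, t2, t3, t5, t6, t7, t8, t9}, so the formula does not hold at t4.

No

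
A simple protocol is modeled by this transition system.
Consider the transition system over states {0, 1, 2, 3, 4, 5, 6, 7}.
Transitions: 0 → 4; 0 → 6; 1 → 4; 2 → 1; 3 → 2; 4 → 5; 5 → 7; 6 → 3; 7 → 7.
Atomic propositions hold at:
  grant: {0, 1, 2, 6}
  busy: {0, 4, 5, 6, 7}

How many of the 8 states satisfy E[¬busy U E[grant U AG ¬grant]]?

7

Sat(¬busy) = {1, 2, 3}
Sat(¬grant) = {3, 4, 5, 7}
AG ¬grant: greatest fixpoint, start Z0 = {3, 4, 5, 7}, keep only states in Sat with every successor in Z. Z1 = {4, 5, 7}; fixed.
Sat(AG ¬grant) = {4, 5, 7}
E[grant U AG ¬grant]: least fixpoint, start Z0 = Sat(AG ¬grant) = {4, 5, 7}, add states in Sat(grant) with some successor in Z. Z1 = {0, 1, 4, 5, 7}; Z2 = {0, 1, 2, 4, 5, 7}; fixed.
Sat(E[grant U AG ¬grant]) = {0, 1, 2, 4, 5, 7}
E[¬busy U E[grant U AG ¬grant]]: least fixpoint, start Z0 = Sat(E[grant U AG ¬grant]) = {0, 1, 2, 4, 5, 7}, add states in Sat(¬busy) with some successor in Z. Z1 = {0, 1, 2, 3, 4, 5, 7}; fixed.
Sat(E[¬busy U E[grant U AG ¬grant]]) = {0, 1, 2, 3, 4, 5, 7}
|Sat(E[¬busy U E[grant U AG ¬grant]])| = |{0, 1, 2, 3, 4, 5, 7}| = 7.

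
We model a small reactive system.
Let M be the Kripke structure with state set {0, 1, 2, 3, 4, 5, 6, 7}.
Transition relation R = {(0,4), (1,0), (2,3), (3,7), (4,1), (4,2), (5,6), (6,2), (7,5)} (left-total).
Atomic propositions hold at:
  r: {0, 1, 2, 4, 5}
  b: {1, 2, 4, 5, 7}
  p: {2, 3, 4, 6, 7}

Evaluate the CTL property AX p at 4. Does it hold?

No

Sat(AX p) = {s : every successor in {2, 3, 4, 6, 7}} = {0, 2, 3, 5, 6}
4 ∉ Sat(AX p) = {0, 2, 3, 5, 6}, so the formula does not hold at 4.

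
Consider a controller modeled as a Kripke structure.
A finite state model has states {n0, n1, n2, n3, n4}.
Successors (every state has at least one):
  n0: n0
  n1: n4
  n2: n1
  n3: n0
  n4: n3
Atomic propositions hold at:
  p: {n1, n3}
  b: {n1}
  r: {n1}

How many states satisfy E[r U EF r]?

EF r: least fixpoint, start Z0 = {n1}, add states with some successor in Z. Z1 = {n1, n2}; fixed.
Sat(EF r) = {n1, n2}
E[r U EF r]: least fixpoint, start Z0 = Sat(EF r) = {n1, n2}, add states in Sat(r) with some successor in Z. Already a fixed point.
Sat(E[r U EF r]) = {n1, n2}
|Sat(E[r U EF r])| = |{n1, n2}| = 2.

2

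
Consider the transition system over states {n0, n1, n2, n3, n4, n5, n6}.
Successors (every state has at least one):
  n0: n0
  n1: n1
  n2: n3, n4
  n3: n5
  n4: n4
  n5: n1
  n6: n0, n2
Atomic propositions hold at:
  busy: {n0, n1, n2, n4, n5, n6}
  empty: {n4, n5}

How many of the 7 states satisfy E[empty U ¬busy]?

Sat(¬busy) = {n3}
E[empty U ¬busy]: least fixpoint, start Z0 = Sat(¬busy) = {n3}, add states in Sat(empty) with some successor in Z. Already a fixed point.
Sat(E[empty U ¬busy]) = {n3}
|Sat(E[empty U ¬busy])| = |{n3}| = 1.

1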